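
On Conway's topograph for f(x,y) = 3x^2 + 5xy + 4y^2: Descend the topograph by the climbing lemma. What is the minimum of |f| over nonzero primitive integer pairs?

translate: b→-1 (≡5 mod 6), so (3,5,4)→(3,-1,2)
flip: (3,-1,2)→(2,1,3)
reduced (well bottom): (2,1,3) with a≤c, −a<b≤a
well minimum = a = 2

2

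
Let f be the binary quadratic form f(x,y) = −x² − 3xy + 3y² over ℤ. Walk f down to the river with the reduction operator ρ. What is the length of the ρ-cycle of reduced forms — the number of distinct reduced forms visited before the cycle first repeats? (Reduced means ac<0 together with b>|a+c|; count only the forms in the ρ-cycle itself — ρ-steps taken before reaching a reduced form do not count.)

D = 21, ⌊√D⌋ = 4
descent: ρ → (3,3,-1)  [lands on river]
river: ρ → (-1,3,3)
ρ-cycle length = 2 (tail of 1 descent step not counted)

2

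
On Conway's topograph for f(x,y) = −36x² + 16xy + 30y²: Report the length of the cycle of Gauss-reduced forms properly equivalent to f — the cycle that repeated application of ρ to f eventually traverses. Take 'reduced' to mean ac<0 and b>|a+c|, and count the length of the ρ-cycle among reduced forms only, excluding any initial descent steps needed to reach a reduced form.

D = 4576, ⌊√D⌋ = 67
river: ρ → (30,44,-22)
river: ρ → (-22,44,30)
river: ρ → (30,16,-36)
river: ρ → (-36,56,10)
river: ρ → (10,64,-12)
river: ρ → (-12,56,30)
river: ρ → (30,64,-4)
river: ρ → (-4,64,30)
river: ρ → (30,56,-12)
river: ρ → (-12,64,10)
river: ρ → (10,56,-36)
river: ρ → (-36,16,30)
ρ-cycle length = 12 (tail of 0 descent steps not counted)

12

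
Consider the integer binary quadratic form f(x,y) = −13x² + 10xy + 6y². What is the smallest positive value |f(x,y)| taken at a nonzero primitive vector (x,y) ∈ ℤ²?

river: ρ → (6,14,-9)
river: ρ → (-9,4,11)
river: ρ → (11,18,-2)
river: ρ → (-2,18,11)
river: ρ → (11,4,-9)
river: ρ → (-9,14,6)
river: ρ → (6,10,-13)
river: ρ → (-13,16,3)
river: ρ → (3,20,-1)
river: ρ → (-1,20,3)
river: ρ → (3,16,-13)
river: ρ → (-13,10,6)
closes: descent 0, river 12
min |a| on river = 1

1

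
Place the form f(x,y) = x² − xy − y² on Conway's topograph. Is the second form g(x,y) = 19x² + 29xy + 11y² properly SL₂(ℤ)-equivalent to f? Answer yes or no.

D₁ = 5, D₂ = 5
river cycle of f (length 2): (-1, 1, 1), (1, 1, -1)
river cycle of g (length 2): (1, 1, -1), (-1, 1, 1)
cycles coincide ⇒ equivalent

yes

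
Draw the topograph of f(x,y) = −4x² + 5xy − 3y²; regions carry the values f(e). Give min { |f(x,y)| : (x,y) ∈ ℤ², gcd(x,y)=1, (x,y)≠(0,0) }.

translate: b→3 (≡-5 mod 8), so (4,-5,3)→(4,3,2)
flip: (4,3,2)→(2,-3,4)
translate: b→1 (≡-3 mod 4), so (2,-3,4)→(2,1,3)
reduced (well bottom): (2,1,3) with a≤c, −a<b≤a
well minimum |f| = |-2| = 2 (negative-definite)

2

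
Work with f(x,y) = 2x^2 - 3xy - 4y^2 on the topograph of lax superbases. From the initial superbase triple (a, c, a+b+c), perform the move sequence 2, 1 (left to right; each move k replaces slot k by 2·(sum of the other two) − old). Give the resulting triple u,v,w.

start (2,-4,-5) = (f(1,0),f(0,1),f(1,1))
replace slot 2: 2·(2+(-5)) − (-4) = -2 → (2,-2,-5)
replace slot 1: 2·((-2)+(-5)) − 2 = -16 → (-16,-2,-5)

-16,-2,-5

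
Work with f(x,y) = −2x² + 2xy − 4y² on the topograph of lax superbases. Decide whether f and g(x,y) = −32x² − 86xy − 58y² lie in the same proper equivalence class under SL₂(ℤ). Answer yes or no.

D₁ = -28, D₂ = -28
f is negative-definite; reduce −f:
−f: translate: b→2 (≡-2 mod 4), so (2,-2,4)→(2,2,4)
−f: reduced (well bottom): (2,2,4) with a≤c, −a<b≤a
flip sign back: reduced form of f is (-2,-2,-4)
g is negative-definite; reduce −g:
−g: translate: b→22 (≡86 mod 64), so (32,86,58)→(32,22,4)
−g: flip: (32,22,4)→(4,-22,32)
−g: translate: b→2 (≡-22 mod 8), so (4,-22,32)→(4,2,2)
−g: flip: (4,2,2)→(2,-2,4)
−g: translate: b→2 (≡-2 mod 4), so (2,-2,4)→(2,2,4)
−g: reduced (well bottom): (2,2,4) with a≤c, −a<b≤a
flip sign back: reduced form of g is (-2,-2,-4)
reduced forms (-2, -2, -4) vs (-2, -2, -4) ⇒ equivalent

yes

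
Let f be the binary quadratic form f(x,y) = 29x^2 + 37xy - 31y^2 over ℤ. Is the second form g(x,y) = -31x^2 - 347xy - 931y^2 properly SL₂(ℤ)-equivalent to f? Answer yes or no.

D₁ = 4965, D₂ = 4965
river cycle of f (length 22): (-31, 25, 35), (35, 45, -21), (-21, 39, 41), (41, 43, -19), (-19, 33, 51), (51, 69, -1), (-1, 69, 51), (51, 33, -19), (-19, 43, 41), (41, 39, -21), … (12 more)
river cycle of g (length 22): (-31, 25, 35), (35, 45, -21), (-21, 39, 41), (41, 43, -19), (-19, 33, 51), (51, 69, -1), (-1, 69, 51), (51, 33, -19), (-19, 43, 41), (41, 39, -21), … (12 more)
cycles coincide ⇒ equivalent

yes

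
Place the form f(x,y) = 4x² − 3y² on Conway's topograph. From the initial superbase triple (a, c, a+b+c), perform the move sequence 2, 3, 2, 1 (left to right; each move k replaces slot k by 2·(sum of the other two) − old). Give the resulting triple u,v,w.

start (4,-3,1) = (f(1,0),f(0,1),f(1,1))
replace slot 2: 2·(4+1) − (-3) = 13 → (4,13,1)
replace slot 3: 2·(4+13) − 1 = 33 → (4,13,33)
replace slot 2: 2·(4+33) − 13 = 61 → (4,61,33)
replace slot 1: 2·(61+33) − 4 = 184 → (184,61,33)

184,61,33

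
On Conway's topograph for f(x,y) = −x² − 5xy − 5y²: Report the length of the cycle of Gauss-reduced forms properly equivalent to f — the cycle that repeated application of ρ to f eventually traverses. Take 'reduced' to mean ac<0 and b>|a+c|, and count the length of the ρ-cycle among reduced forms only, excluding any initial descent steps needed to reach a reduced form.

D = 5, ⌊√D⌋ = 2
descent: ρ → (-5,5,-1)
descent: ρ → (-1,1,1)  [lands on river]
river: ρ → (1,1,-1)
ρ-cycle length = 2 (tail of 2 descent steps not counted)

2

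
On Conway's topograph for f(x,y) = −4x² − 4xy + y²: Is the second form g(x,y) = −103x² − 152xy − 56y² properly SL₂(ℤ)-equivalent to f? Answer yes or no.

D₁ = 32, D₂ = 32
river cycle of f (length 2): (1, 4, -4), (-4, 4, 1)
river cycle of g (length 2): (1, 4, -4), (-4, 4, 1)
cycles coincide ⇒ equivalent

yes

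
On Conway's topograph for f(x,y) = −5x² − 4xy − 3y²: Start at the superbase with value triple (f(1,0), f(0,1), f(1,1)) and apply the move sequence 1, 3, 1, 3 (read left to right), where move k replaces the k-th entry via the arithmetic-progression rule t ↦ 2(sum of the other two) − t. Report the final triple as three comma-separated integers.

start (-5,-3,-12) = (f(1,0),f(0,1),f(1,1))
replace slot 1: 2·((-3)+(-12)) − (-5) = -25 → (-25,-3,-12)
replace slot 3: 2·((-25)+(-3)) − (-12) = -44 → (-25,-3,-44)
replace slot 1: 2·((-3)+(-44)) − (-25) = -69 → (-69,-3,-44)
replace slot 3: 2·((-69)+(-3)) − (-44) = -100 → (-69,-3,-100)

-69,-3,-100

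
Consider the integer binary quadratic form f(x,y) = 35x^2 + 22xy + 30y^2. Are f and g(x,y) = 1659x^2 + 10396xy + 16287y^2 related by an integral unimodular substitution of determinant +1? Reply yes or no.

D₁ = -3716, D₂ = -3716
f: flip: (35,22,30)→(30,-22,35)
f: reduced (well bottom): (30,-22,35) with a≤c, −a<b≤a
g: translate: b→442 (≡10396 mod 3318), so (1659,10396,16287)→(1659,442,30)
g: flip: (1659,442,30)→(30,-442,1659)
g: translate: b→-22 (≡-442 mod 60), so (30,-442,1659)→(30,-22,35)
g: reduced (well bottom): (30,-22,35) with a≤c, −a<b≤a
reduced forms (30, -22, 35) vs (30, -22, 35) ⇒ equivalent

yes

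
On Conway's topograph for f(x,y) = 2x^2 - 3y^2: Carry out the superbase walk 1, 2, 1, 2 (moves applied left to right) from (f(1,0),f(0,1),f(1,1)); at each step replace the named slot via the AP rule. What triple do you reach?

start (2,-3,-1) = (f(1,0),f(0,1),f(1,1))
replace slot 1: 2·((-3)+(-1)) − 2 = -10 → (-10,-3,-1)
replace slot 2: 2·((-10)+(-1)) − (-3) = -19 → (-10,-19,-1)
replace slot 1: 2·((-19)+(-1)) − (-10) = -30 → (-30,-19,-1)
replace slot 2: 2·((-30)+(-1)) − (-19) = -43 → (-30,-43,-1)

-30,-43,-1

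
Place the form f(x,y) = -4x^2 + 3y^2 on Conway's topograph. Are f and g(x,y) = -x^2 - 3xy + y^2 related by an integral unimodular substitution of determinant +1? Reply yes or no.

D₁ = 48, D₂ = 13
discriminants differ ⇒ not SL₂(ℤ)-equivalent

no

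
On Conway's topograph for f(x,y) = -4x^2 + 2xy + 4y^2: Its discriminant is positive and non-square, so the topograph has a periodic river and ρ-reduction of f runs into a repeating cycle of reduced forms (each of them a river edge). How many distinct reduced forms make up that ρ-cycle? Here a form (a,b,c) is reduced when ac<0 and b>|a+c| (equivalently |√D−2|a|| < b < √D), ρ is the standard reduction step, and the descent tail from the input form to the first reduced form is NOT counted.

D = 68, ⌊√D⌋ = 8
river: ρ → (4,6,-2)
river: ρ → (-2,6,4)
river: ρ → (4,2,-4)
river: ρ → (-4,6,2)
river: ρ → (2,6,-4)
river: ρ → (-4,2,4)
ρ-cycle length = 6 (tail of 0 descent steps not counted)

6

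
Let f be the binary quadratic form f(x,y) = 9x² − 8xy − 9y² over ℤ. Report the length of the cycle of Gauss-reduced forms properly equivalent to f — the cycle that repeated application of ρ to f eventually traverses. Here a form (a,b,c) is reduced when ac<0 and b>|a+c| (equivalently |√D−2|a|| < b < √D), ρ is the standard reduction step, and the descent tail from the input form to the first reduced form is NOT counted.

D = 388, ⌊√D⌋ = 19
descent: ρ → (-9,8,9)  [lands on river]
river: ρ → (9,10,-8)
river: ρ → (-8,6,11)
river: ρ → (11,16,-3)
river: ρ → (-3,14,16)
river: ρ → (16,18,-1)
river: ρ → (-1,18,16)
river: ρ → (16,14,-3)
river: ρ → (-3,16,11)
river: ρ → (11,6,-8)
river: ρ → (-8,10,9)
river: ρ → (9,8,-9)
river: ρ → (-9,10,8)
river: ρ → (8,6,-11)
river: ρ → (-11,16,3)
river: ρ → (3,14,-16)
river: ρ → (-16,18,1)
river: ρ → (1,18,-16)
river: ρ → (-16,14,3)
river: ρ → (3,16,-11)
river: ρ → (-11,6,8)
river: ρ → (8,10,-9)
ρ-cycle length = 22 (tail of 1 descent step not counted)

22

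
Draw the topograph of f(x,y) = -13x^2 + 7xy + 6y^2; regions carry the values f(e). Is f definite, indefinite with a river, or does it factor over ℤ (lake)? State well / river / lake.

D = b²−4ac = 7² − 4·(-13)·6 = 361
D = 19² is a perfect square ⇒ form factors over ℤ ⇒ lakes

lake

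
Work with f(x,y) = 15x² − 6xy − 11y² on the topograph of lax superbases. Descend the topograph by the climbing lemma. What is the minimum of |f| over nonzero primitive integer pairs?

descent: ρ → (-11,6,15)  [lands on river]
river: ρ → (15,24,-2)
river: ρ → (-2,24,15)
river: ρ → (15,6,-11)
river: ρ → (-11,16,10)
river: ρ → (10,24,-3)
river: ρ → (-3,24,10)
river: ρ → (10,16,-11)
closes: descent 1, river 8
min |a| on river = 2

2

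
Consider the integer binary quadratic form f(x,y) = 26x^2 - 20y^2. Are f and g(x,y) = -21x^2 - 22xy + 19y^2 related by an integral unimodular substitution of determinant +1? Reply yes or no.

D₁ = 2080, D₂ = 2080
river cycle of f (length 6): (-20, 40, 6), (6, 44, -6), (-6, 40, 20), (20, 40, -6), (-6, 44, 6), (6, 40, -20)
river cycle of g (length 14): (19, 22, -21), (-21, 20, 20), (20, 20, -21), (-21, 22, 19), (19, 16, -24), (-24, 32, 11), (11, 34, -21), (-21, 8, 24), (24, 40, -5), (-5, 40, 24), … (4 more)
cycles differ ⇒ inequivalent

no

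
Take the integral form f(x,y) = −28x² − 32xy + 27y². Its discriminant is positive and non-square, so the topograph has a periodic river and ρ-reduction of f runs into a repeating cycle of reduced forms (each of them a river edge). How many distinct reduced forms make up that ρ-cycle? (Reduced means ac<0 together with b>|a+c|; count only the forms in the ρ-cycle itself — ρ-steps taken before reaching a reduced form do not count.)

D = 4048, ⌊√D⌋ = 63
descent: ρ → (27,32,-28)  [lands on river]
river: ρ → (-28,24,31)
river: ρ → (31,38,-21)
river: ρ → (-21,46,23)
river: ρ → (23,46,-21)
river: ρ → (-21,38,31)
river: ρ → (31,24,-28)
river: ρ → (-28,32,27)
river: ρ → (27,22,-33)
river: ρ → (-33,44,16)
river: ρ → (16,52,-21)
river: ρ → (-21,32,36)
river: ρ → (36,40,-17)
river: ρ → (-17,62,3)
river: ρ → (3,58,-57)
river: ρ → (-57,56,4)
river: ρ → (4,56,-57)
river: ρ → (-57,58,3)
river: ρ → (3,62,-17)
river: ρ → (-17,40,36)
river: ρ → (36,32,-21)
river: ρ → (-21,52,16)
river: ρ → (16,44,-33)
river: ρ → (-33,22,27)
ρ-cycle length = 24 (tail of 1 descent step not counted)

24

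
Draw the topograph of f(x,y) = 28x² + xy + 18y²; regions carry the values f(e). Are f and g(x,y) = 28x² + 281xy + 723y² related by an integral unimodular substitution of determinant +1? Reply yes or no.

D₁ = -2015, D₂ = -2015
f: flip: (28,1,18)→(18,-1,28)
f: reduced (well bottom): (18,-1,28) with a≤c, −a<b≤a
g: translate: b→1 (≡281 mod 56), so (28,281,723)→(28,1,18)
g: flip: (28,1,18)→(18,-1,28)
g: reduced (well bottom): (18,-1,28) with a≤c, −a<b≤a
reduced forms (18, -1, 28) vs (18, -1, 28) ⇒ equivalent

yes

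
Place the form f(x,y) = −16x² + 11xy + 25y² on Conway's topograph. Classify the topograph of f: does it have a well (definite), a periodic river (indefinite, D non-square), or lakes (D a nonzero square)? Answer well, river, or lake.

D = b²−4ac = 11² − 4·(-16)·25 = 1721
D > 0 non-square ⇒ indefinite ⇒ periodic river

river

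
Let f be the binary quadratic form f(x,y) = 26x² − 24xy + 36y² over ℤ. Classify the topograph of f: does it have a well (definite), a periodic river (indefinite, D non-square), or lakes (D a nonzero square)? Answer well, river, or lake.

D = b²−4ac = (-24)² − 4·26·36 = -3168
D < 0 ⇒ definite ⇒ every region one sign ⇒ single well

well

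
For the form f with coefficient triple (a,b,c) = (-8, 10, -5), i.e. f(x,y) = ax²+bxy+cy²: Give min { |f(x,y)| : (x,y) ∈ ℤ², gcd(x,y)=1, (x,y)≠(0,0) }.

translate: b→6 (≡-10 mod 16), so (8,-10,5)→(8,6,3)
flip: (8,6,3)→(3,-6,8)
translate: b→0 (≡-6 mod 6), so (3,-6,8)→(3,0,5)
reduced (well bottom): (3,0,5) with a≤c, −a<b≤a
well minimum |f| = |-3| = 3 (negative-definite)

3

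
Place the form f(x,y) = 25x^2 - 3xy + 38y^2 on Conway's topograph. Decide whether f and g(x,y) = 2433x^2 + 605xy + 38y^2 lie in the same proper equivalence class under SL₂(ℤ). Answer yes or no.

D₁ = -3791, D₂ = -3791
f: reduced (well bottom): (25,-3,38) with a≤c, −a<b≤a
g: flip: (2433,605,38)→(38,-605,2433)
g: translate: b→3 (≡-605 mod 76), so (38,-605,2433)→(38,3,25)
g: flip: (38,3,25)→(25,-3,38)
g: reduced (well bottom): (25,-3,38) with a≤c, −a<b≤a
reduced forms (25, -3, 38) vs (25, -3, 38) ⇒ equivalent

yes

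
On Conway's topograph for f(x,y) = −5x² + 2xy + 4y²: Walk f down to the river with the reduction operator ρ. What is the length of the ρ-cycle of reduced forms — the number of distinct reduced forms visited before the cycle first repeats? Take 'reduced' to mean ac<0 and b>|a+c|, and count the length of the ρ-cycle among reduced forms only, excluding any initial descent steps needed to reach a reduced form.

D = 84, ⌊√D⌋ = 9
river: ρ → (4,6,-3)
river: ρ → (-3,6,4)
river: ρ → (4,2,-5)
river: ρ → (-5,8,1)
river: ρ → (1,8,-5)
river: ρ → (-5,2,4)
ρ-cycle length = 6 (tail of 0 descent steps not counted)

6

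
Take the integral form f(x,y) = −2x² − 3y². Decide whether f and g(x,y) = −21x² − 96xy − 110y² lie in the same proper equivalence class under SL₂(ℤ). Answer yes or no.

D₁ = -24, D₂ = -24
f is negative-definite; reduce −f:
−f: reduced (well bottom): (2,0,3) with a≤c, −a<b≤a
flip sign back: reduced form of f is (-2,0,-3)
g is negative-definite; reduce −g:
−g: translate: b→12 (≡96 mod 42), so (21,96,110)→(21,12,2)
−g: flip: (21,12,2)→(2,-12,21)
−g: translate: b→0 (≡-12 mod 4), so (2,-12,21)→(2,0,3)
−g: reduced (well bottom): (2,0,3) with a≤c, −a<b≤a
flip sign back: reduced form of g is (-2,0,-3)
reduced forms (-2, 0, -3) vs (-2, 0, -3) ⇒ equivalent

yes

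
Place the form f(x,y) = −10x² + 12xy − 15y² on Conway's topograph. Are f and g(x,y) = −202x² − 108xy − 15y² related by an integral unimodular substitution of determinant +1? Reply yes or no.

D₁ = -456, D₂ = -456
f is negative-definite; reduce −f:
−f: translate: b→8 (≡-12 mod 20), so (10,-12,15)→(10,8,13)
−f: reduced (well bottom): (10,8,13) with a≤c, −a<b≤a
flip sign back: reduced form of f is (-10,-8,-13)
g is negative-definite; reduce −g:
−g: flip: (202,108,15)→(15,-108,202)
−g: translate: b→12 (≡-108 mod 30), so (15,-108,202)→(15,12,10)
−g: flip: (15,12,10)→(10,-12,15)
−g: translate: b→8 (≡-12 mod 20), so (10,-12,15)→(10,8,13)
−g: reduced (well bottom): (10,8,13) with a≤c, −a<b≤a
flip sign back: reduced form of g is (-10,-8,-13)
reduced forms (-10, -8, -13) vs (-10, -8, -13) ⇒ equivalent

yes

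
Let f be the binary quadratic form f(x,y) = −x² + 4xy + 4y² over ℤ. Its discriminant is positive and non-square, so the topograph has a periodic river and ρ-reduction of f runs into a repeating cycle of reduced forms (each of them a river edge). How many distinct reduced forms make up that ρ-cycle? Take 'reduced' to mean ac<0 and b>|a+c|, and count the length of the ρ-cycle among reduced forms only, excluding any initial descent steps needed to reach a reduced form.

D = 32, ⌊√D⌋ = 5
river: ρ → (4,4,-1)
river: ρ → (-1,4,4)
ρ-cycle length = 2 (tail of 0 descent steps not counted)

2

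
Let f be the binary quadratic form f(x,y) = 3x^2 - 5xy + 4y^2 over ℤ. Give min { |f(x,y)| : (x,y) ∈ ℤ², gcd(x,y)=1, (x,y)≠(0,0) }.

translate: b→1 (≡-5 mod 6), so (3,-5,4)→(3,1,2)
flip: (3,1,2)→(2,-1,3)
reduced (well bottom): (2,-1,3) with a≤c, −a<b≤a
well minimum = a = 2

2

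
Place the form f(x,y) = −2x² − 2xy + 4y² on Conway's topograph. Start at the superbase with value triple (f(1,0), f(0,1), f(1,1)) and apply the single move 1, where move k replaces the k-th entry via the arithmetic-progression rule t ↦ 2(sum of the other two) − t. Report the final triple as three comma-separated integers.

start (-2,4,0) = (f(1,0),f(0,1),f(1,1))
replace slot 1: 2·(4+0) − (-2) = 10 → (10,4,0)

10,4,0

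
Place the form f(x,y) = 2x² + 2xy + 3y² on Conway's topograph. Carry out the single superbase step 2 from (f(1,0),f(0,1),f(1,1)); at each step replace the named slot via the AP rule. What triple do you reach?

start (2,3,7) = (f(1,0),f(0,1),f(1,1))
replace slot 2: 2·(2+7) − 3 = 15 → (2,15,7)

2,15,7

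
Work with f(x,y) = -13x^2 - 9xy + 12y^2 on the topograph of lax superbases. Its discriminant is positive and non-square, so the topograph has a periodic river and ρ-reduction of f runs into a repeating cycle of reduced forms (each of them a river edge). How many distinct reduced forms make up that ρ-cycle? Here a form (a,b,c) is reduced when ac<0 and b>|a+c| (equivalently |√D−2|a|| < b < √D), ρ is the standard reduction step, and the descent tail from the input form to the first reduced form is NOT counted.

D = 705, ⌊√D⌋ = 26
descent: ρ → (12,9,-13)  [lands on river]
river: ρ → (-13,17,8)
river: ρ → (8,15,-15)
river: ρ → (-15,15,8)
river: ρ → (8,17,-13)
river: ρ → (-13,9,12)
river: ρ → (12,15,-10)
river: ρ → (-10,25,2)
river: ρ → (2,23,-22)
river: ρ → (-22,21,3)
river: ρ → (3,21,-22)
river: ρ → (-22,23,2)
river: ρ → (2,25,-10)
river: ρ → (-10,15,12)
ρ-cycle length = 14 (tail of 1 descent step not counted)

14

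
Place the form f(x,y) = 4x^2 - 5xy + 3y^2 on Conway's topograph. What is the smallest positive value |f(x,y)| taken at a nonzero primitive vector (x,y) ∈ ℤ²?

translate: b→3 (≡-5 mod 8), so (4,-5,3)→(4,3,2)
flip: (4,3,2)→(2,-3,4)
translate: b→1 (≡-3 mod 4), so (2,-3,4)→(2,1,3)
reduced (well bottom): (2,1,3) with a≤c, −a<b≤a
well minimum = a = 2

2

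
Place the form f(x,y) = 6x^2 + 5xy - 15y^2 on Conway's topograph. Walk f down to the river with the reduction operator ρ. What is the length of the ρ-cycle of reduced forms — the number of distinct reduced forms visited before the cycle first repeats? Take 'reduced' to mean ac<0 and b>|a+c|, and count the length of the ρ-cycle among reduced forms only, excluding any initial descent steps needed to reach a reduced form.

D = 385, ⌊√D⌋ = 19
descent: ρ → (-15,-5,6)
descent: ρ → (6,17,-4)  [lands on river]
river: ρ → (-4,15,10)
river: ρ → (10,5,-9)
river: ρ → (-9,13,6)
river: ρ → (6,11,-11)
river: ρ → (-11,11,6)
river: ρ → (6,13,-9)
river: ρ → (-9,5,10)
river: ρ → (10,15,-4)
river: ρ → (-4,17,6)
river: ρ → (6,19,-1)
river: ρ → (-1,19,6)
ρ-cycle length = 12 (tail of 2 descent steps not counted)

12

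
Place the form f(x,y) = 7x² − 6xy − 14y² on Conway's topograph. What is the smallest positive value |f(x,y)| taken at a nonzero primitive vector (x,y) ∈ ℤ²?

descent: ρ → (-14,6,7)
descent: ρ → (7,8,-13)  [lands on river]
river: ρ → (-13,18,2)
river: ρ → (2,18,-13)
river: ρ → (-13,8,7)
river: ρ → (7,20,-1)
river: ρ → (-1,20,7)
closes: descent 2, river 6
min |a| on river = 1

1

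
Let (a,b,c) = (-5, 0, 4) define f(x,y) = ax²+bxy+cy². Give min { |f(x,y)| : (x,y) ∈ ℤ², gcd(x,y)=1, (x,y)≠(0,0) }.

descent: ρ → (4,8,-1)  [lands on river]
river: ρ → (-1,8,4)
closes: descent 1, river 2
min |a| on river = 1

1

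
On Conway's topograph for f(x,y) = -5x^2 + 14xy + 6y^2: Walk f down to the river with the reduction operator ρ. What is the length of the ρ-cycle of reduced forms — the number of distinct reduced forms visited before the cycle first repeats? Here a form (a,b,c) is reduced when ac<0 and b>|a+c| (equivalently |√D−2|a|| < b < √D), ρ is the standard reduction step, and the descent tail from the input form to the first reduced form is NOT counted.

D = 316, ⌊√D⌋ = 17
river: ρ → (6,10,-9)
river: ρ → (-9,8,7)
river: ρ → (7,6,-10)
river: ρ → (-10,14,3)
river: ρ → (3,16,-5)
river: ρ → (-5,14,6)
ρ-cycle length = 6 (tail of 0 descent steps not counted)

6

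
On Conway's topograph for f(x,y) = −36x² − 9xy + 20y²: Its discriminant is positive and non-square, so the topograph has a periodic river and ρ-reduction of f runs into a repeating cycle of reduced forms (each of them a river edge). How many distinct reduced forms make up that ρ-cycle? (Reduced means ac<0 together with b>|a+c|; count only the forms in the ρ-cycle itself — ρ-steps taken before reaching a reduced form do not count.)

D = 2961, ⌊√D⌋ = 54
descent: ρ → (20,49,-7)  [lands on river]
river: ρ → (-7,49,20)
river: ρ → (20,31,-25)
river: ρ → (-25,19,26)
river: ρ → (26,33,-18)
river: ρ → (-18,39,20)
river: ρ → (20,41,-16)
river: ρ → (-16,23,38)
river: ρ → (38,53,-1)
river: ρ → (-1,53,38)
river: ρ → (38,23,-16)
river: ρ → (-16,41,20)
river: ρ → (20,39,-18)
river: ρ → (-18,33,26)
river: ρ → (26,19,-25)
river: ρ → (-25,31,20)
ρ-cycle length = 16 (tail of 1 descent step not counted)

16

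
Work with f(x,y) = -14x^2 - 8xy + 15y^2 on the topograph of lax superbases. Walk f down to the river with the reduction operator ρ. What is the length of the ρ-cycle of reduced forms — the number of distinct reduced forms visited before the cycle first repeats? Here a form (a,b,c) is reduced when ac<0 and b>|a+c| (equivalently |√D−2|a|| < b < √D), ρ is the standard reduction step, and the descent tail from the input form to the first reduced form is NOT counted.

D = 904, ⌊√D⌋ = 30
descent: ρ → (15,8,-14)  [lands on river]
river: ρ → (-14,20,9)
river: ρ → (9,16,-18)
river: ρ → (-18,20,7)
river: ρ → (7,22,-15)
river: ρ → (-15,8,14)
river: ρ → (14,20,-9)
river: ρ → (-9,16,18)
river: ρ → (18,20,-7)
river: ρ → (-7,22,15)
ρ-cycle length = 10 (tail of 1 descent step not counted)

10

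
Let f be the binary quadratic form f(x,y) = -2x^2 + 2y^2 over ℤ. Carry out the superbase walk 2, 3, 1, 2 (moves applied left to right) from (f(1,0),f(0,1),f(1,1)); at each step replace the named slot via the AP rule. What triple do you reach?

start (-2,2,0) = (f(1,0),f(0,1),f(1,1))
replace slot 2: 2·((-2)+0) − 2 = -6 → (-2,-6,0)
replace slot 3: 2·((-2)+(-6)) − 0 = -16 → (-2,-6,-16)
replace slot 1: 2·((-6)+(-16)) − (-2) = -42 → (-42,-6,-16)
replace slot 2: 2·((-42)+(-16)) − (-6) = -110 → (-42,-110,-16)

-42,-110,-16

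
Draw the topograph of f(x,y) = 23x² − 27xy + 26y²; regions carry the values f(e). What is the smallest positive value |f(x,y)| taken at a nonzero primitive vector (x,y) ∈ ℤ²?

translate: b→19 (≡-27 mod 46), so (23,-27,26)→(23,19,22)
flip: (23,19,22)→(22,-19,23)
reduced (well bottom): (22,-19,23) with a≤c, −a<b≤a
well minimum = a = 22

22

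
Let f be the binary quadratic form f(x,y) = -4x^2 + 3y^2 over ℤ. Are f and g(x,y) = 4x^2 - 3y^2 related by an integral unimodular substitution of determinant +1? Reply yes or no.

D₁ = 48, D₂ = 48
river cycle of f (length 2): (3, 6, -1), (-1, 6, 3)
river cycle of g (length 2): (-3, 6, 1), (1, 6, -3)
cycles differ ⇒ inequivalent

no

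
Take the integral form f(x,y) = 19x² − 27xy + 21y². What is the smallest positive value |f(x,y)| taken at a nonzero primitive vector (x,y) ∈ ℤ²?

translate: b→11 (≡-27 mod 38), so (19,-27,21)→(19,11,13)
flip: (19,11,13)→(13,-11,19)
reduced (well bottom): (13,-11,19) with a≤c, −a<b≤a
well minimum = a = 13

13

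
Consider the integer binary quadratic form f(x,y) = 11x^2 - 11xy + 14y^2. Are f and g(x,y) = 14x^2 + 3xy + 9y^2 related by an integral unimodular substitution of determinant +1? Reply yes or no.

D₁ = -495, D₂ = -495
f: translate: b→11 (≡-11 mod 22), so (11,-11,14)→(11,11,14)
f: reduced (well bottom): (11,11,14) with a≤c, −a<b≤a
g: flip: (14,3,9)→(9,-3,14)
g: reduced (well bottom): (9,-3,14) with a≤c, −a<b≤a
reduced forms (11, 11, 14) vs (9, -3, 14) ⇒ inequivalent

no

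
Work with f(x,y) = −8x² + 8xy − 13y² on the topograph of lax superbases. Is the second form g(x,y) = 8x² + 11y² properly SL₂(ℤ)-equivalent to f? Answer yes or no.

D₁ = -352, D₂ = -352
f is negative-definite; reduce −f:
−f: translate: b→8 (≡-8 mod 16), so (8,-8,13)→(8,8,13)
−f: reduced (well bottom): (8,8,13) with a≤c, −a<b≤a
flip sign back: reduced form of f is (-8,-8,-13)
g: reduced (well bottom): (8,0,11) with a≤c, −a<b≤a
reduced forms (-8, -8, -13) vs (8, 0, 11) ⇒ inequivalent

no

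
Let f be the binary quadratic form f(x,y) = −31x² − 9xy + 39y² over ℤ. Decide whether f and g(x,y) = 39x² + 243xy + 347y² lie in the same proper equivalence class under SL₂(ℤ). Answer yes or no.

D₁ = 4917, D₂ = 4917
river cycle of f (length 12): (39, 9, -31), (-31, 53, 17), (17, 49, -37), (-37, 25, 29), (29, 33, -33), (-33, 33, 29), (29, 25, -37), (-37, 49, 17), (17, 53, -31), (-31, 9, 39), … (2 more)
river cycle of g (length 12): (39, 9, -31), (-31, 53, 17), (17, 49, -37), (-37, 25, 29), (29, 33, -33), (-33, 33, 29), (29, 25, -37), (-37, 49, 17), (17, 53, -31), (-31, 9, 39), … (2 more)
cycles coincide ⇒ equivalent

yes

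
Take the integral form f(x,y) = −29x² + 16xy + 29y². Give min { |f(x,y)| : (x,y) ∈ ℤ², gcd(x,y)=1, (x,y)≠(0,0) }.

river: ρ → (29,42,-16)
river: ρ → (-16,54,11)
river: ρ → (11,56,-11)
river: ρ → (-11,54,16)
river: ρ → (16,42,-29)
river: ρ → (-29,16,29)
closes: descent 0, river 6
min |a| on river = 11

11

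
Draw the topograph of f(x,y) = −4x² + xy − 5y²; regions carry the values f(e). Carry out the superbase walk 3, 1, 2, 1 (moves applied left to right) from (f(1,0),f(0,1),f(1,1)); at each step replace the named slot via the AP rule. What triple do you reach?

start (-4,-5,-8) = (f(1,0),f(0,1),f(1,1))
replace slot 3: 2·((-4)+(-5)) − (-8) = -10 → (-4,-5,-10)
replace slot 1: 2·((-5)+(-10)) − (-4) = -26 → (-26,-5,-10)
replace slot 2: 2·((-26)+(-10)) − (-5) = -67 → (-26,-67,-10)
replace slot 1: 2·((-67)+(-10)) − (-26) = -128 → (-128,-67,-10)

-128,-67,-10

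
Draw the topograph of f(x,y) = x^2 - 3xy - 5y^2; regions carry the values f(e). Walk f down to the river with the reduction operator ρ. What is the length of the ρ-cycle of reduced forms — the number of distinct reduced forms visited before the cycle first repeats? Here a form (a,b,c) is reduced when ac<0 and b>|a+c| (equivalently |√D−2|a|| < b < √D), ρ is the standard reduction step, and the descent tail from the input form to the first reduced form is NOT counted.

D = 29, ⌊√D⌋ = 5
descent: ρ → (-5,3,1)
descent: ρ → (1,5,-1)  [lands on river]
river: ρ → (-1,5,1)
ρ-cycle length = 2 (tail of 2 descent steps not counted)

2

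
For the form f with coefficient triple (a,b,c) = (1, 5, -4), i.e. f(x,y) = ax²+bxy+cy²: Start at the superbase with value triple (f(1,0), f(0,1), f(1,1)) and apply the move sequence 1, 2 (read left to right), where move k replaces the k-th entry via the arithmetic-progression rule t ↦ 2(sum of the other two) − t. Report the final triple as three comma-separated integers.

start (1,-4,2) = (f(1,0),f(0,1),f(1,1))
replace slot 1: 2·((-4)+2) − 1 = -5 → (-5,-4,2)
replace slot 2: 2·((-5)+2) − (-4) = -2 → (-5,-2,2)

-5,-2,2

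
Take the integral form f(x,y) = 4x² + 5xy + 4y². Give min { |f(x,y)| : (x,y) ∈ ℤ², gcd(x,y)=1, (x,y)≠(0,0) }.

translate: b→-3 (≡5 mod 8), so (4,5,4)→(4,-3,3)
flip: (4,-3,3)→(3,3,4)
reduced (well bottom): (3,3,4) with a≤c, −a<b≤a
well minimum = a = 3

3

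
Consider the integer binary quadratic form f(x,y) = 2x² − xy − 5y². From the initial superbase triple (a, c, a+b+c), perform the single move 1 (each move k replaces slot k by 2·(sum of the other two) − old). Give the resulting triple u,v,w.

start (2,-5,-4) = (f(1,0),f(0,1),f(1,1))
replace slot 1: 2·((-5)+(-4)) − 2 = -20 → (-20,-5,-4)

-20,-5,-4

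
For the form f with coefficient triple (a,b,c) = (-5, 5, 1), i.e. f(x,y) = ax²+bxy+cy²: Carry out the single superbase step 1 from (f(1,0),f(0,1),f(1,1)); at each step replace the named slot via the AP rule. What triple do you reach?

start (-5,1,1) = (f(1,0),f(0,1),f(1,1))
replace slot 1: 2·(1+1) − (-5) = 9 → (9,1,1)

9,1,1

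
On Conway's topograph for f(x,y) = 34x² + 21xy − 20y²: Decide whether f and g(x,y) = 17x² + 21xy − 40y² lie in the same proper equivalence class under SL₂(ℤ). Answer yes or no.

D₁ = 3161, D₂ = 3161
river cycle of f (length 30): (-20, 19, 35), (35, 51, -4), (-4, 53, 22), (22, 35, -22), (-22, 53, 4), (4, 51, -35), (-35, 19, 20), (20, 21, -34), (-34, 47, 7), (7, 51, -20), … (20 more)
river cycle of g (length 26): (17, 55, -2), (-2, 53, 44), (44, 35, -11), (-11, 53, 8), (8, 43, -41), (-41, 39, 10), (10, 41, -37), (-37, 33, 14), (14, 51, -10), (-10, 49, 19), … (16 more)
cycles differ ⇒ inequivalent

no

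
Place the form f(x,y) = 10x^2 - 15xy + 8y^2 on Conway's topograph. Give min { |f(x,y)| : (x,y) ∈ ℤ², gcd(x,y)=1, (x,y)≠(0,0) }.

translate: b→5 (≡-15 mod 20), so (10,-15,8)→(10,5,3)
flip: (10,5,3)→(3,-5,10)
translate: b→1 (≡-5 mod 6), so (3,-5,10)→(3,1,8)
reduced (well bottom): (3,1,8) with a≤c, −a<b≤a
well minimum = a = 3

3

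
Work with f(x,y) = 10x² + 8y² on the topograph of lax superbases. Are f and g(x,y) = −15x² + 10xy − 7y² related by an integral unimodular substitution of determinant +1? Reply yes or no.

D₁ = -320, D₂ = -320
f: flip: (10,0,8)→(8,0,10)
f: reduced (well bottom): (8,0,10) with a≤c, −a<b≤a
g is negative-definite; reduce −g:
−g: flip: (15,-10,7)→(7,10,15)
−g: translate: b→-4 (≡10 mod 14), so (7,10,15)→(7,-4,12)
−g: reduced (well bottom): (7,-4,12) with a≤c, −a<b≤a
flip sign back: reduced form of g is (-7,4,-12)
reduced forms (8, 0, 10) vs (-7, 4, -12) ⇒ inequivalent

no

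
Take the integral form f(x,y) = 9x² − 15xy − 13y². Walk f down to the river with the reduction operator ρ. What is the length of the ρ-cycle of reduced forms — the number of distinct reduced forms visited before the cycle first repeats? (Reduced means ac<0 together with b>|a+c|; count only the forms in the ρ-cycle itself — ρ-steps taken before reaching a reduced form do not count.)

D = 693, ⌊√D⌋ = 26
descent: ρ → (-13,15,9)  [lands on river]
river: ρ → (9,21,-7)
river: ρ → (-7,21,9)
river: ρ → (9,15,-13)
river: ρ → (-13,11,11)
river: ρ → (11,11,-13)
ρ-cycle length = 6 (tail of 1 descent step not counted)

6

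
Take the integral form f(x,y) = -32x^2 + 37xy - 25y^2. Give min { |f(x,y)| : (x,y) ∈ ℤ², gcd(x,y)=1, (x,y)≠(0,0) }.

translate: b→27 (≡-37 mod 64), so (32,-37,25)→(32,27,20)
flip: (32,27,20)→(20,-27,32)
translate: b→13 (≡-27 mod 40), so (20,-27,32)→(20,13,25)
reduced (well bottom): (20,13,25) with a≤c, −a<b≤a
well minimum |f| = |-20| = 20 (negative-definite)

20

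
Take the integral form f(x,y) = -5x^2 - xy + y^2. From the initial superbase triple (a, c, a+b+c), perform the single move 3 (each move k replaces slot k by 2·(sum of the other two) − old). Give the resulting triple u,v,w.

start (-5,1,-5) = (f(1,0),f(0,1),f(1,1))
replace slot 3: 2·((-5)+1) − (-5) = -3 → (-5,1,-3)

-5,1,-3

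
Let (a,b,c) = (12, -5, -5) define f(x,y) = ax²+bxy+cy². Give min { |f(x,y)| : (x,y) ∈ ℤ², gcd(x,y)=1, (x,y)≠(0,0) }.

descent: ρ → (-5,15,2)  [lands on river]
river: ρ → (2,13,-12)
river: ρ → (-12,11,3)
river: ρ → (3,13,-8)
river: ρ → (-8,3,8)
river: ρ → (8,13,-3)
river: ρ → (-3,11,12)
river: ρ → (12,13,-2)
river: ρ → (-2,15,5)
river: ρ → (5,15,-2)
river: ρ → (-2,13,12)
river: ρ → (12,11,-3)
river: ρ → (-3,13,8)
river: ρ → (8,3,-8)
river: ρ → (-8,13,3)
river: ρ → (3,11,-12)
river: ρ → (-12,13,2)
river: ρ → (2,15,-5)
closes: descent 1, river 18
min |a| on river = 2

2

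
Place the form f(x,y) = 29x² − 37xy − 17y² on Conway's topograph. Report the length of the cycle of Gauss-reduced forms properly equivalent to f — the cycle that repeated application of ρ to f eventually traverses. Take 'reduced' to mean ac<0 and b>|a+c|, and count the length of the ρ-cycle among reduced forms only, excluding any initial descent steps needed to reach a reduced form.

D = 3341, ⌊√D⌋ = 57
descent: ρ → (-17,37,29)  [lands on river]
river: ρ → (29,21,-25)
river: ρ → (-25,29,25)
river: ρ → (25,21,-29)
river: ρ → (-29,37,17)
river: ρ → (17,31,-35)
river: ρ → (-35,39,13)
river: ρ → (13,39,-35)
river: ρ → (-35,31,17)
river: ρ → (17,37,-29)
river: ρ → (-29,21,25)
river: ρ → (25,29,-25)
river: ρ → (-25,21,29)
river: ρ → (29,37,-17)
river: ρ → (-17,31,35)
river: ρ → (35,39,-13)
river: ρ → (-13,39,35)
river: ρ → (35,31,-17)
ρ-cycle length = 18 (tail of 1 descent step not counted)

18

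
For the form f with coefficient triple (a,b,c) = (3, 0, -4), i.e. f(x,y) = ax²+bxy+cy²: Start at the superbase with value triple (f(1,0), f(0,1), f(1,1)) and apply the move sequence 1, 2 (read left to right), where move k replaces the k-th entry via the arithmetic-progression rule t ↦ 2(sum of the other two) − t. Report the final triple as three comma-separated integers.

start (3,-4,-1) = (f(1,0),f(0,1),f(1,1))
replace slot 1: 2·((-4)+(-1)) − 3 = -13 → (-13,-4,-1)
replace slot 2: 2·((-13)+(-1)) − (-4) = -24 → (-13,-24,-1)

-13,-24,-1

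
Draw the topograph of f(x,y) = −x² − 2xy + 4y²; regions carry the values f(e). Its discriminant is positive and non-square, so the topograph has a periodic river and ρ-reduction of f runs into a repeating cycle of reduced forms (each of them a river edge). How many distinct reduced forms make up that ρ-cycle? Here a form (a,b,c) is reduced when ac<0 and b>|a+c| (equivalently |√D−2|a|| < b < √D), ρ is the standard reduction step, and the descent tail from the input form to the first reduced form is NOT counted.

D = 20, ⌊√D⌋ = 4
descent: ρ → (4,2,-1)
descent: ρ → (-1,4,1)  [lands on river]
river: ρ → (1,4,-1)
ρ-cycle length = 2 (tail of 2 descent steps not counted)

2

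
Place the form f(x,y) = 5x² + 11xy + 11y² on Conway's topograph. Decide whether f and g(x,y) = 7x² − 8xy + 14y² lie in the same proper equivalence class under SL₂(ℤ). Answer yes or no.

D₁ = -99, D₂ = -328
discriminants differ ⇒ not SL₂(ℤ)-equivalent

no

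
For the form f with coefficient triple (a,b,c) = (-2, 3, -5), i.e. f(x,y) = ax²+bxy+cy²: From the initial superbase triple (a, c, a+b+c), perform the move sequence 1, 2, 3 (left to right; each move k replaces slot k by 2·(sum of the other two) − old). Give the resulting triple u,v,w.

start (-2,-5,-4) = (f(1,0),f(0,1),f(1,1))
replace slot 1: 2·((-5)+(-4)) − (-2) = -16 → (-16,-5,-4)
replace slot 2: 2·((-16)+(-4)) − (-5) = -35 → (-16,-35,-4)
replace slot 3: 2·((-16)+(-35)) − (-4) = -98 → (-16,-35,-98)

-16,-35,-98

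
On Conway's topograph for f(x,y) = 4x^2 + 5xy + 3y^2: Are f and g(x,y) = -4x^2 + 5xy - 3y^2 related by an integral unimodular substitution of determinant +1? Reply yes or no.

D₁ = -23, D₂ = -23
f: translate: b→-3 (≡5 mod 8), so (4,5,3)→(4,-3,2)
f: flip: (4,-3,2)→(2,3,4)
f: translate: b→-1 (≡3 mod 4), so (2,3,4)→(2,-1,3)
f: reduced (well bottom): (2,-1,3) with a≤c, −a<b≤a
g is negative-definite; reduce −g:
−g: translate: b→3 (≡-5 mod 8), so (4,-5,3)→(4,3,2)
−g: flip: (4,3,2)→(2,-3,4)
−g: translate: b→1 (≡-3 mod 4), so (2,-3,4)→(2,1,3)
−g: reduced (well bottom): (2,1,3) with a≤c, −a<b≤a
flip sign back: reduced form of g is (-2,-1,-3)
reduced forms (2, -1, 3) vs (-2, -1, -3) ⇒ inequivalent

no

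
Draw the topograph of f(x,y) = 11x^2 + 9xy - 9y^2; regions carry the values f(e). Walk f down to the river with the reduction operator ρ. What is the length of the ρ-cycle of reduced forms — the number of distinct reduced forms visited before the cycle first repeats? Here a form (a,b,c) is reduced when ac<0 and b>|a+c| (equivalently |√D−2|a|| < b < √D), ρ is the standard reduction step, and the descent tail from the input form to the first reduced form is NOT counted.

D = 477, ⌊√D⌋ = 21
river: ρ → (-9,9,11)
river: ρ → (11,13,-7)
river: ρ → (-7,15,9)
river: ρ → (9,21,-1)
river: ρ → (-1,21,9)
river: ρ → (9,15,-7)
river: ρ → (-7,13,11)
river: ρ → (11,9,-9)
ρ-cycle length = 8 (tail of 0 descent steps not counted)

8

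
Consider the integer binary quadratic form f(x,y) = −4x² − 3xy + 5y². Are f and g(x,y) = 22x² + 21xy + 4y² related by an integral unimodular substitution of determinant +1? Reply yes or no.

D₁ = 89, D₂ = 89
river cycle of f (length 14): (5, 3, -4), (-4, 5, 4), (4, 3, -5), (-5, 7, 2), (2, 9, -1), (-1, 9, 2), (2, 7, -5), (-5, 3, 4), (4, 5, -4), (-4, 3, 5), … (4 more)
river cycle of g (length 14): (4, 3, -5), (-5, 7, 2), (2, 9, -1), (-1, 9, 2), (2, 7, -5), (-5, 3, 4), (4, 5, -4), (-4, 3, 5), (5, 7, -2), (-2, 9, 1), … (4 more)
cycles coincide ⇒ equivalent

yes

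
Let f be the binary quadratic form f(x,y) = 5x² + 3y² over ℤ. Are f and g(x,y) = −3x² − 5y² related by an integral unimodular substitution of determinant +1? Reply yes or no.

D₁ = -60, D₂ = -60
f: flip: (5,0,3)→(3,0,5)
f: reduced (well bottom): (3,0,5) with a≤c, −a<b≤a
g is negative-definite; reduce −g:
−g: reduced (well bottom): (3,0,5) with a≤c, −a<b≤a
flip sign back: reduced form of g is (-3,0,-5)
reduced forms (3, 0, 5) vs (-3, 0, -5) ⇒ inequivalent

no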